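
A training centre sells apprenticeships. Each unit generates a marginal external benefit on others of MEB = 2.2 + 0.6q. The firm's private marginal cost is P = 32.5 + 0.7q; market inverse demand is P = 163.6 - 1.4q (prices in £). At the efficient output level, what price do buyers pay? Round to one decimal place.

Social marginal cost = private MC − MEB = 30.3 + 0.1q.
Set SMC = demand: 30.3 + 0.1q = 163.6 - 1.4q → q* = 88.8667.
Consumer price on the demand curve at q*: 163.6 − 1.4×88.8667 = 39.1866.

P = £39.2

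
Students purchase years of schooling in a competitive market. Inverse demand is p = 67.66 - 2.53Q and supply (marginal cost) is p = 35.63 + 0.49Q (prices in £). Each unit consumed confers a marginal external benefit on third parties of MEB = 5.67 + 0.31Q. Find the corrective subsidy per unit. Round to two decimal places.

subsidy = £9.98 per unit

Social marginal benefit = demand + MEB = 73.33 - 2.22Q.
Set SMB = MC: 73.33 - 2.22Q = 35.63 + 0.49Q → Q* = 13.9114.
The Pigouvian subsidy equals MEB at Q*: 5.67 + 0.31×13.9114 = 9.9825.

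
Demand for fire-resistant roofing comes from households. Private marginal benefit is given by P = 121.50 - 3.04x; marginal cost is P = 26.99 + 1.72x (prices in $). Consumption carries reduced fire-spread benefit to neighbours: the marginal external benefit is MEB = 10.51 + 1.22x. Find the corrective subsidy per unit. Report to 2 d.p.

Social marginal benefit = demand + MEB = 132.01 - 1.82x.
Set SMB = MC: 132.01 - 1.82x = 26.99 + 1.72x → x* = 29.6667.
The Pigouvian subsidy equals MEB at x*: 10.51 + 1.22×29.6667 = 46.7034.

subsidy = $46.70 per unit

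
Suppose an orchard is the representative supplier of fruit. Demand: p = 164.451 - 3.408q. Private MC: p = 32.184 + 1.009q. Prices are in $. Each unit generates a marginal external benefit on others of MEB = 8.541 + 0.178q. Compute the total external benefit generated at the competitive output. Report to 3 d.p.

$335.567

Market equilibrium (private): 32.184 + 1.009q = 164.451 - 3.408q → q_m = 29.9450.
Total external benefit = ∫₀^{q_m} (8.541 + 0.178q) dq = 8.541×29.9450 + ½×0.178×29.9450² = 335.5668.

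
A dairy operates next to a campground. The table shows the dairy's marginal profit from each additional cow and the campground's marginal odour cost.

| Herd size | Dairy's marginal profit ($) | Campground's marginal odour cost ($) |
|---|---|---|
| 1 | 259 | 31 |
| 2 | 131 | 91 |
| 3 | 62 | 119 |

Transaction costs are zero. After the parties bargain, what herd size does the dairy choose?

2

Bargaining reaches the level where marginal profit last exceeds marginal odour cost.
That holds through level 2 (131 ≥ 91) but not at 3 (62 < 119).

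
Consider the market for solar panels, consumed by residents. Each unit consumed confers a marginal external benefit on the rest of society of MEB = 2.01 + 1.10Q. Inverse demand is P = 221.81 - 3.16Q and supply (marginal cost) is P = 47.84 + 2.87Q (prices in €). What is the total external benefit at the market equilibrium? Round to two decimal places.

€515.79

Market equilibrium (private): 47.84 + 2.87Q = 221.81 - 3.16Q → Q_m = 28.8507.
Total external benefit = ∫₀^{Q_m} (2.01 + 1.10Q) dQ = 2.01×28.8507 + ½×1.10×28.8507² = 515.7895.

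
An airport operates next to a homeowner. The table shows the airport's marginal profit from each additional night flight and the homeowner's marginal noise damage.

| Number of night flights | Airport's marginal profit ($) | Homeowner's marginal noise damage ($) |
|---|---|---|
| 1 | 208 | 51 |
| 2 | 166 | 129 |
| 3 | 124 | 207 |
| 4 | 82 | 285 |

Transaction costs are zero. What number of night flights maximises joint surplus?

2

Bargaining reaches the level where marginal profit last exceeds marginal noise damage.
That holds through level 2 (166 ≥ 129) but not at 3 (124 < 207).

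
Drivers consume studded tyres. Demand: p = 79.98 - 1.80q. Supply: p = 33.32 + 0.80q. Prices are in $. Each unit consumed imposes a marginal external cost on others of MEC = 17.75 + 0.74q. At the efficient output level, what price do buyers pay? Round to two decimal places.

P = $64.40

Social marginal benefit = demand − MEC = 62.23 - 2.54q.
Set SMB = MC: 62.23 - 2.54q = 33.32 + 0.80q → q* = 8.6557.
Consumer price on the demand curve at q*: 79.98 − 1.80×8.6557 = 64.3997.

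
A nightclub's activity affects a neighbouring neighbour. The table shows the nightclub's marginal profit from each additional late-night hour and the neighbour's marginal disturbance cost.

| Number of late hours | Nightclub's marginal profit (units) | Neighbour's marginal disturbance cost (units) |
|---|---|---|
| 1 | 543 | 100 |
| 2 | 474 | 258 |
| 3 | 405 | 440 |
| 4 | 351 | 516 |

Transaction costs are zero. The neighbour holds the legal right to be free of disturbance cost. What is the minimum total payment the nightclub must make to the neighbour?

358

Efficient level: marginal profit ≥ marginal disturbance cost through level 2, so k* = 2.
With the neighbour holding the right, the nightclub must at least compensate total damage at k*: 100 + 258 = 358.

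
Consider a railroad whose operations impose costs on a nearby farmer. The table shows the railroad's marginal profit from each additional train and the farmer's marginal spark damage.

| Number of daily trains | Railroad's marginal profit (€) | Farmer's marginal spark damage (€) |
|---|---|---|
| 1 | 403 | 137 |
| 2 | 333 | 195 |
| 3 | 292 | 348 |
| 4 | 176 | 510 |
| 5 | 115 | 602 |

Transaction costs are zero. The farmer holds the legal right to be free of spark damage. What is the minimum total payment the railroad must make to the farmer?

Efficient level: marginal profit ≥ marginal spark damage through level 2, so k* = 2.
With the farmer holding the right, the railroad must at least compensate total damage at k*: 137 + 195 = 332.

€332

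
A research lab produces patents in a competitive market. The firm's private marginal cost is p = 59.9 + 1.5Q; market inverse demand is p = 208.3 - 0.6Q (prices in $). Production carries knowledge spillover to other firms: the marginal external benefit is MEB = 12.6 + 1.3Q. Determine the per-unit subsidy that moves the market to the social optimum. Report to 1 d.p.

subsidy = $274.2 per unit

Social marginal cost = private MC − MEB = 47.3 + 0.2Q.
Set SMC = demand: 47.3 + 0.2Q = 208.3 - 0.6Q → Q* = 201.2500.
The Pigouvian subsidy equals MEB at Q*: 12.6 + 1.3×201.2500 = 274.2250.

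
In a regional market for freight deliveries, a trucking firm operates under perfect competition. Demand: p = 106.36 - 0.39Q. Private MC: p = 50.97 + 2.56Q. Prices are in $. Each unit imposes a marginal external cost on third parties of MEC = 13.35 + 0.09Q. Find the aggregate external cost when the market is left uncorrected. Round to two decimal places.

Market equilibrium (private): 50.97 + 2.56Q = 106.36 - 0.39Q → Q_m = 18.7763.
Total external cost = ∫₀^{Q_m} (13.35 + 0.09Q) dQ = 13.35×18.7763 + ½×0.09×18.7763² = 266.5283.

$266.53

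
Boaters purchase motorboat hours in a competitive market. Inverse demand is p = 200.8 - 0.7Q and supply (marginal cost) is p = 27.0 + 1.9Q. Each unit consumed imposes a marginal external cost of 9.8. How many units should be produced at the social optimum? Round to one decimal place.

Social marginal benefit = demand − MEC = 191.0 - 0.7Q.
Set SMB = MC: 191.0 - 0.7Q = 27.0 + 1.9Q → Q* = 63.0769.

Q* = 63.1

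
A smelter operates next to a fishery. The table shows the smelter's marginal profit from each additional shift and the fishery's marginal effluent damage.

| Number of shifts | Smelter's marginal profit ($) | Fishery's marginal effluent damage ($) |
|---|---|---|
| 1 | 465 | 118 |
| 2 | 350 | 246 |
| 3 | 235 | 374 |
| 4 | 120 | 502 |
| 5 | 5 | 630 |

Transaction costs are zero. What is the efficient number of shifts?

2

Bargaining reaches the level where marginal profit last exceeds marginal effluent damage.
That holds through level 2 (350 ≥ 246) but not at 3 (235 < 374).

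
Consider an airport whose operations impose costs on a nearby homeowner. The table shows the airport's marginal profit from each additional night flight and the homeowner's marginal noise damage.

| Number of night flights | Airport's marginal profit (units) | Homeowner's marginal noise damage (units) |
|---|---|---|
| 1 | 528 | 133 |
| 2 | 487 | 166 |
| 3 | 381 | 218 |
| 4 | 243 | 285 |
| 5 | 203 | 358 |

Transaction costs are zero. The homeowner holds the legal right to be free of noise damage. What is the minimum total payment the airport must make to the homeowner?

Efficient level: marginal profit ≥ marginal noise damage through level 3, so k* = 3.
With the homeowner holding the right, the airport must at least compensate total damage at k*: 133 + 166 + 218 = 517.

517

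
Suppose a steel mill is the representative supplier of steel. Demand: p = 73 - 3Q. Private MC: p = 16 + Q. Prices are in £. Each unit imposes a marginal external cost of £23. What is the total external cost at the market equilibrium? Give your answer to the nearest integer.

Market equilibrium (private): 16 + Q = 73 - 3Q → Q_m = 14.2500.
Total external cost = MEC × Q_m = 23 × 14.2500 = 327.7500.

£328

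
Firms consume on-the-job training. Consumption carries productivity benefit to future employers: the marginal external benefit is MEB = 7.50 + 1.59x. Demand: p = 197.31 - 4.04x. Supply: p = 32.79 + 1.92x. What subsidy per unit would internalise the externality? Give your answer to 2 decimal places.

subsidy = 70.09 per unit

Social marginal benefit = demand + MEB = 204.81 - 2.45x.
Set SMB = MC: 204.81 - 2.45x = 32.79 + 1.92x → x* = 39.3638.
The Pigouvian subsidy equals MEB at x*: 7.50 + 1.59×39.3638 = 70.0884.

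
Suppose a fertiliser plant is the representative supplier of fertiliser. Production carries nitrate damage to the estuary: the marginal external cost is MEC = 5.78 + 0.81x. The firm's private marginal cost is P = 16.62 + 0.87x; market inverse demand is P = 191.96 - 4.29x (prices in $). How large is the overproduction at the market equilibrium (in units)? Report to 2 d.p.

Market equilibrium (private): 16.62 + 0.87x = 191.96 - 4.29x → x_m = 33.9806.
Social marginal cost = private MC + MEC = 22.40 + 1.68x.
Set SMC = demand: 22.40 + 1.68x = 191.96 - 4.29x → x* = 28.4020.
Gap = |33.9806 − 28.4020| = 5.5786.

5.58 units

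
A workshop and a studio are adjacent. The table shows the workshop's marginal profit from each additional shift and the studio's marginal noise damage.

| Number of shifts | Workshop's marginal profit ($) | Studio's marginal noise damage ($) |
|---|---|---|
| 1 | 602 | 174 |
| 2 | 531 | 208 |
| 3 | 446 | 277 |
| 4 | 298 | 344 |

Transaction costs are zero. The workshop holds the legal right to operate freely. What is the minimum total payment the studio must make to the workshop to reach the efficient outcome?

$298

Left alone the workshop would choose level 4 (marginal profit stays positive).
Efficient level: k* = 3 (marginal profit ≥ marginal noise damage through 3).
The studio must at least cover the workshop's forgone profit from cutting 4→3: 298 = 298.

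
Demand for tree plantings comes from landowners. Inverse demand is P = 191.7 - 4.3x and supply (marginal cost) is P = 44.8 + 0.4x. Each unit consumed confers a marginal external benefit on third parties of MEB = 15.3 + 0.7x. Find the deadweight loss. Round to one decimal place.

DWL = 172.8

Market equilibrium (private): 44.8 + 0.4x = 191.7 - 4.3x → x_m = 31.2553.
Social marginal benefit = demand + MEB = 207.0 - 3.6x.
Set SMB = MC: 207.0 - 3.6x = 44.8 + 0.4x → x* = 40.5500.
Between x* and x_m the wedge SMB − MC runs linearly from 0 to MEB(x_m), so the loss is a triangle.
DWL = ½ × 9.2947 × 37.1787 = 172.7824.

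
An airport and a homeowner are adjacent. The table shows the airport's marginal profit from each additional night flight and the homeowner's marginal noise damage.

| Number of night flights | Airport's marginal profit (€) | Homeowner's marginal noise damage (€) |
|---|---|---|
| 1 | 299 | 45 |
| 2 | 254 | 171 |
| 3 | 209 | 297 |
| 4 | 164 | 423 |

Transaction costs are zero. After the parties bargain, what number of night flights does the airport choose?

Bargaining reaches the level where marginal profit last exceeds marginal noise damage.
That holds through level 2 (254 ≥ 171) but not at 3 (209 < 297).

2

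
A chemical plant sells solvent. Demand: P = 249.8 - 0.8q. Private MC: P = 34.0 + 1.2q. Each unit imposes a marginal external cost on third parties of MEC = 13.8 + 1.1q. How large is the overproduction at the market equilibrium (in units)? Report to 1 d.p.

Market equilibrium (private): 34.0 + 1.2q = 249.8 - 0.8q → q_m = 107.9000.
Social marginal cost = private MC + MEC = 47.8 + 2.3q.
Set SMC = demand: 47.8 + 2.3q = 249.8 - 0.8q → q* = 65.1613.
Gap = |107.9000 − 65.1613| = 42.7387.

42.7 units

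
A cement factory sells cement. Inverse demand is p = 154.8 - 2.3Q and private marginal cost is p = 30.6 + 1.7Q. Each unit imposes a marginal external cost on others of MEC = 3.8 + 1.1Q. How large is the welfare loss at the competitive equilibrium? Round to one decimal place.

Market equilibrium (private): 30.6 + 1.7Q = 154.8 - 2.3Q → Q_m = 31.0500.
Social marginal cost = private MC + MEC = 34.4 + 2.8Q.
Set SMC = demand: 34.4 + 2.8Q = 154.8 - 2.3Q → Q* = 23.6078.
The welfare-loss triangle has base |Q_m − Q*| and height MEC(Q_m) (the vertical gap between SMC and demand is zero at Q* and MEC at Q_m).
DWL = ½ × 7.4422 × 37.9550 = 141.2344.

DWL = 141.2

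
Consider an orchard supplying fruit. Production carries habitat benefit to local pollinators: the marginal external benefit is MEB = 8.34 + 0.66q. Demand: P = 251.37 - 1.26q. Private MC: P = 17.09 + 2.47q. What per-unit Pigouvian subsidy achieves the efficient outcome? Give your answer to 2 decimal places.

subsidy = 60.50 per unit

Social marginal cost = private MC − MEB = 8.75 + 1.81q.
Set SMC = demand: 8.75 + 1.81q = 251.37 - 1.26q → q* = 79.0293.
The Pigouvian subsidy equals MEB at q*: 8.34 + 0.66×79.0293 = 60.4993.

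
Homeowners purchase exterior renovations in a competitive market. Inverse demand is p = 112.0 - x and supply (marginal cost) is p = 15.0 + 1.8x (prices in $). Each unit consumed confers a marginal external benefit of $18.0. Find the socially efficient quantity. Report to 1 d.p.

x* = 41.1

Social marginal benefit = demand + MEB = 130.0 - x.
Set SMB = MC: 130.0 - x = 15.0 + 1.8x → x* = 41.0714.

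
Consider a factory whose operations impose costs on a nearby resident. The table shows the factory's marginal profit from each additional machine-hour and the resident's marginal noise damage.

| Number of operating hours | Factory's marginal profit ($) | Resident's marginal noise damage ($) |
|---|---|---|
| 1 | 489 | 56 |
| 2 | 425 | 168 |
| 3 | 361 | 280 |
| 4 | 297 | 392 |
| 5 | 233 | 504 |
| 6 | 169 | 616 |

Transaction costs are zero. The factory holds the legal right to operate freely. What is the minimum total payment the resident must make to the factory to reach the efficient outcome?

Left alone the factory would choose level 6 (marginal profit stays positive).
Efficient level: k* = 3 (marginal profit ≥ marginal noise damage through 3).
The resident must at least cover the factory's forgone profit from cutting 6→3: 297 + 233 + 169 = 699.

$699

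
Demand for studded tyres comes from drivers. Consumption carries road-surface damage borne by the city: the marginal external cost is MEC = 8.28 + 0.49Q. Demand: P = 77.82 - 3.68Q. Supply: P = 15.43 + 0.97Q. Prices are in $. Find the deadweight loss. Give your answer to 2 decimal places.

DWL = $21.46

Market equilibrium (private): 15.43 + 0.97Q = 77.82 - 3.68Q → Q_m = 13.4172.
Social marginal benefit = demand − MEC = 69.54 - 4.17Q.
Set SMB = MC: 69.54 - 4.17Q = 15.43 + 0.97Q → Q* = 10.5272.
Height of the DWL triangle at Q_m is MC(Q_m) − SMB(Q_m) = MEC(Q_m) = 14.8544.
DWL = ½ × 2.8900 × 14.8544 = 21.4646.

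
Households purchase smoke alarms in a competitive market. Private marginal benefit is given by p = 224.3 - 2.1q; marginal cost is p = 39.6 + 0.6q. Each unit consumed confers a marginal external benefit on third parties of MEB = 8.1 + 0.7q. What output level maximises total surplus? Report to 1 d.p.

q* = 96.4

Social marginal benefit = demand + MEB = 232.4 - 1.4q.
Set SMB = MC: 232.4 - 1.4q = 39.6 + 0.6q → q* = 96.4000.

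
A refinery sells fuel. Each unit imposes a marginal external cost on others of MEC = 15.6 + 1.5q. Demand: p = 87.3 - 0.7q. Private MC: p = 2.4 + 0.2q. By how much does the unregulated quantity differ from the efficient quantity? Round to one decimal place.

Market equilibrium (private): 2.4 + 0.2q = 87.3 - 0.7q → q_m = 94.3333.
Social marginal cost = private MC + MEC = 18.0 + 1.7q.
Set SMC = demand: 18.0 + 1.7q = 87.3 - 0.7q → q* = 28.8750.
Gap = |94.3333 − 28.8750| = 65.4583.

65.5 units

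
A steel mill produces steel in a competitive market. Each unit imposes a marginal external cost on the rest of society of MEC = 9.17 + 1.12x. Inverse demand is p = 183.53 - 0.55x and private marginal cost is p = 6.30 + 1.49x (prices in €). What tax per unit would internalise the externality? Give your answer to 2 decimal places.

Social marginal cost = private MC + MEC = 15.47 + 2.61x.
Set SMC = demand: 15.47 + 2.61x = 183.53 - 0.55x → x* = 53.1835.
The Pigouvian tax equals MEC at x*: 9.17 + 1.12×53.1835 = 68.7355.

tax = €68.74 per unit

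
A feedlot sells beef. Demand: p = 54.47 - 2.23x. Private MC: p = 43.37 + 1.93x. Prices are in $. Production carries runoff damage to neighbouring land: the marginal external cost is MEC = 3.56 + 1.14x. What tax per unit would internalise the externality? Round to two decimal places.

Social marginal cost = private MC + MEC = 46.93 + 3.07x.
Set SMC = demand: 46.93 + 3.07x = 54.47 - 2.23x → x* = 1.4226.
The Pigouvian tax equals MEC at x*: 3.56 + 1.14×1.4226 = 5.1818.

tax = $5.18 per unit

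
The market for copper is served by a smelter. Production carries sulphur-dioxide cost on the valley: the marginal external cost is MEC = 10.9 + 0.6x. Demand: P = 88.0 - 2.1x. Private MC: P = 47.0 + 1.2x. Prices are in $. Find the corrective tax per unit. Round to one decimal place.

Social marginal cost = private MC + MEC = 57.9 + 1.8x.
Set SMC = demand: 57.9 + 1.8x = 88.0 - 2.1x → x* = 7.7179.
The Pigouvian tax equals MEC at x*: 10.9 + 0.6×7.7179 = 15.5307.

tax = $15.5 per unit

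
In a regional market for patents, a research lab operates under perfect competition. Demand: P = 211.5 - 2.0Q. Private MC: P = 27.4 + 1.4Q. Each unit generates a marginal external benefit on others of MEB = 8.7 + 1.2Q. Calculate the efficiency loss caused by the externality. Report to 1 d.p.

Market equilibrium (private): 27.4 + 1.4Q = 211.5 - 2.0Q → Q_m = 54.1471.
Social marginal cost = private MC − MEB = 18.7 + 0.2Q.
Set SMC = demand: 18.7 + 0.2Q = 211.5 - 2.0Q → Q* = 87.6364.
The welfare-loss triangle has base |Q_m − Q*| and height MEB(Q_m) (the vertical gap between SMC and demand is zero at Q* and MEB at Q_m).
DWL = ½ × 33.4893 × 73.6765 = 1233.6872.

DWL = 1233.7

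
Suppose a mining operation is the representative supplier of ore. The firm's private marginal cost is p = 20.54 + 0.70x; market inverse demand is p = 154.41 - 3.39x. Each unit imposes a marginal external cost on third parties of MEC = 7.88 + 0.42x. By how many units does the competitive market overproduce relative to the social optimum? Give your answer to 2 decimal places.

Market equilibrium (private): 20.54 + 0.70x = 154.41 - 3.39x → x_m = 32.7311.
Social marginal cost = private MC + MEC = 28.42 + 1.12x.
Set SMC = demand: 28.42 + 1.12x = 154.41 - 3.39x → x* = 27.9357.
Gap = |32.7311 − 27.9357| = 4.7954.

4.80 units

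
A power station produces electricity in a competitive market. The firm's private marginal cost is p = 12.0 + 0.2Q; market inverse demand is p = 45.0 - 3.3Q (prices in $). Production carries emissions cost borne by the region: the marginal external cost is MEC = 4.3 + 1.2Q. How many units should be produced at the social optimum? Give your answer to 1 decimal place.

Social marginal cost = private MC + MEC = 16.3 + 1.4Q.
Set SMC = demand: 16.3 + 1.4Q = 45.0 - 3.3Q → Q* = 6.1064.

Q* = 6.1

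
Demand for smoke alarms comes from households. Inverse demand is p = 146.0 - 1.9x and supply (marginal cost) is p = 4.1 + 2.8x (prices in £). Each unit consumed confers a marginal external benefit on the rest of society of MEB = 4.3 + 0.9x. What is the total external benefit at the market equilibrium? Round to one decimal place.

£540.0

Market equilibrium (private): 4.1 + 2.8x = 146.0 - 1.9x → x_m = 30.1915.
Total external benefit = ∫₀^{x_m} (4.3 + 0.9x) dx = 4.3×30.1915 + ½×0.9×30.1915² = 540.0105.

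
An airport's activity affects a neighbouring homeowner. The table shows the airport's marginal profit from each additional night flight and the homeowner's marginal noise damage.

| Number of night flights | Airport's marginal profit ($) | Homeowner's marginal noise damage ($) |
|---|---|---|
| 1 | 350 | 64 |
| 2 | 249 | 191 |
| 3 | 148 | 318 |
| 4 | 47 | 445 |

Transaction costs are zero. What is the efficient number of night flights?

Bargaining reaches the level where marginal profit last exceeds marginal noise damage.
That holds through level 2 (249 ≥ 191) but not at 3 (148 < 318).

2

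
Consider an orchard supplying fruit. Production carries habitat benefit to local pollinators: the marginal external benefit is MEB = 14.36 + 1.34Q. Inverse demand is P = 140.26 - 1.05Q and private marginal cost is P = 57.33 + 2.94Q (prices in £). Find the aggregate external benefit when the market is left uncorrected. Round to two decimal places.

Market equilibrium (private): 57.33 + 2.94Q = 140.26 - 1.05Q → Q_m = 20.7845.
Total external benefit = ∫₀^{Q_m} (14.36 + 1.34Q) dQ = 14.36×20.7845 + ½×1.34×20.7845² = 587.9024.

£587.90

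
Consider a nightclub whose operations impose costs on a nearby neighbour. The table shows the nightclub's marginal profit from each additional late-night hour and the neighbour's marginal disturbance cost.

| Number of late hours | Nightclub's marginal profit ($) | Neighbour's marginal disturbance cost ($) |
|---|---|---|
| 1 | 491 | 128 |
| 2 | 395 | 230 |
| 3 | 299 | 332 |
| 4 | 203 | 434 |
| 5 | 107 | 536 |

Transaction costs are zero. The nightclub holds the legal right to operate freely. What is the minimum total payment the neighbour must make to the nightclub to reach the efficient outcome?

$609

Left alone the nightclub would choose level 5 (marginal profit stays positive).
Efficient level: k* = 2 (marginal profit ≥ marginal disturbance cost through 2).
The neighbour must at least cover the nightclub's forgone profit from cutting 5→2: 299 + 203 + 107 = 609.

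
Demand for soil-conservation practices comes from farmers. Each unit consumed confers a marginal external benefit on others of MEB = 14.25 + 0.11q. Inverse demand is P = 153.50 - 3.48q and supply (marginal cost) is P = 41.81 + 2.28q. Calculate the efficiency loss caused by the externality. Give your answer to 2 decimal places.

DWL = 23.75

Market equilibrium (private): 41.81 + 2.28q = 153.50 - 3.48q → q_m = 19.3906.
Social marginal benefit = demand + MEB = 167.75 - 3.37q.
Set SMB = MC: 167.75 - 3.37q = 41.81 + 2.28q → q* = 22.2903.
Between q* and q_m the wedge SMB − MC runs linearly from 0 to MEB(q_m), so the loss is a triangle.
DWL = ½ × 2.8997 × 16.3830 = 23.7529.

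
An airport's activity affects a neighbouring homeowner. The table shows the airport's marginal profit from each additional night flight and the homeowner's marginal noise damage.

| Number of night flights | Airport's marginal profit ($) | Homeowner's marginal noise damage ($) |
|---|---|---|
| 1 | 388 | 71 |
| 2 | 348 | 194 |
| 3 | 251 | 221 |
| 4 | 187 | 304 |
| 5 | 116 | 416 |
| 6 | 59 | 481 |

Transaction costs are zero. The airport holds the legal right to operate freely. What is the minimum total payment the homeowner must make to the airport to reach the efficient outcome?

Left alone the airport would choose level 6 (marginal profit stays positive).
Efficient level: k* = 3 (marginal profit ≥ marginal noise damage through 3).
The homeowner must at least cover the airport's forgone profit from cutting 6→3: 187 + 116 + 59 = 362.

$362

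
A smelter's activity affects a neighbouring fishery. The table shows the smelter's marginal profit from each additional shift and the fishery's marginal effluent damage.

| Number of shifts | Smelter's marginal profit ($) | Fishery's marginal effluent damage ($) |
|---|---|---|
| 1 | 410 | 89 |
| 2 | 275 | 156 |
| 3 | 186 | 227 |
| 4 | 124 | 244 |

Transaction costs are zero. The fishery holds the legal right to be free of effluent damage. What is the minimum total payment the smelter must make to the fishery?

$245

Efficient level: marginal profit ≥ marginal effluent damage through level 2, so k* = 2.
With the fishery holding the right, the smelter must at least compensate total damage at k*: 89 + 156 = 245.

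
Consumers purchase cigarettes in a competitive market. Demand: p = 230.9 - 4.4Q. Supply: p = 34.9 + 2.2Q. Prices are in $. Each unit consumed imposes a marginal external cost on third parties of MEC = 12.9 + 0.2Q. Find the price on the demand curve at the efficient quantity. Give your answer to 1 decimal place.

P = $112.4

Social marginal benefit = demand − MEC = 218.0 - 4.6Q.
Set SMB = MC: 218.0 - 4.6Q = 34.9 + 2.2Q → Q* = 26.9265.
Consumer price on the demand curve at Q*: 230.9 − 4.4×26.9265 = 112.4234.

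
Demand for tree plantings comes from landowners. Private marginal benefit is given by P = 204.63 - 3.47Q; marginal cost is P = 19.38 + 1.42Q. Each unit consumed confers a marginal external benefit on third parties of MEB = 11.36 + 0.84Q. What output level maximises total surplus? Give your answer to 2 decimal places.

Social marginal benefit = demand + MEB = 215.99 - 2.63Q.
Set SMB = MC: 215.99 - 2.63Q = 19.38 + 1.42Q → Q* = 48.5457.

Q* = 48.55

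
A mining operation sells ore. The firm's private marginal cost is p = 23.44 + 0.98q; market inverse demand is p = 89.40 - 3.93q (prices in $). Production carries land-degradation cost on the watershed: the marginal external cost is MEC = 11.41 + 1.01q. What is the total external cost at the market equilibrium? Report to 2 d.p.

$244.42

Market equilibrium (private): 23.44 + 0.98q = 89.40 - 3.93q → q_m = 13.4338.
Total external cost = ∫₀^{q_m} (11.41 + 1.01q) dq = 11.41×13.4338 + ½×1.01×13.4338² = 244.4155.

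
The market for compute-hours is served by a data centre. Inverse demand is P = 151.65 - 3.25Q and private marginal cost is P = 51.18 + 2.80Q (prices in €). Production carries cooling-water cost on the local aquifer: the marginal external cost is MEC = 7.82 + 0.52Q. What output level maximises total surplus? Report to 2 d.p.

Social marginal cost = private MC + MEC = 59.00 + 3.32Q.
Set SMC = demand: 59.00 + 3.32Q = 151.65 - 3.25Q → Q* = 14.1020.

Q* = 14.10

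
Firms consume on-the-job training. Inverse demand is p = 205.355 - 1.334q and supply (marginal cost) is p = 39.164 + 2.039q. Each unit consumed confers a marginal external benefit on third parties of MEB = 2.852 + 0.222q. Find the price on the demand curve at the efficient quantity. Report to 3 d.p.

Social marginal benefit = demand + MEB = 208.207 - 1.112q.
Set SMB = MC: 208.207 - 1.112q = 39.164 + 2.039q → q* = 53.6474.
Consumer price on the demand curve at q*: 205.355 − 1.334×53.6474 = 133.7894.

P = 133.789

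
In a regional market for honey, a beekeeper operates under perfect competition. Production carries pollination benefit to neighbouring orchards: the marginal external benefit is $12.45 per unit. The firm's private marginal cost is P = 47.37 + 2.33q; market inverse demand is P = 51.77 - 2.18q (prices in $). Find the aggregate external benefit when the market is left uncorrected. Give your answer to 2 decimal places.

$12.15

Market equilibrium (private): 47.37 + 2.33q = 51.77 - 2.18q → q_m = 0.9756.
Total external benefit = MEB × q_m = 12.45 × 0.9756 = 12.1462.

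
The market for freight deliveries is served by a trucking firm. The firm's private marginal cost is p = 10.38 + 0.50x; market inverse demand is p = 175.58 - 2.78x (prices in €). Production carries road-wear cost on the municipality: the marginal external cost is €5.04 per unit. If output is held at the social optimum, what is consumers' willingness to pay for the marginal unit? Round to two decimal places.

P = €39.83

Social marginal cost = private MC + MEC = 15.42 + 0.50x.
Set SMC = demand: 15.42 + 0.50x = 175.58 - 2.78x → x* = 48.8293.
Consumer price on the demand curve at x*: 175.58 − 2.78×48.8293 = 39.8345.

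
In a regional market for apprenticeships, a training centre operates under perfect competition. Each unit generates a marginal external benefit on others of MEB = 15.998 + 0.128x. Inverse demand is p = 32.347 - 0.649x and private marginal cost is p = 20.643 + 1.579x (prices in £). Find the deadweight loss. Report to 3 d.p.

DWL = £66.167

Market equilibrium (private): 20.643 + 1.579x = 32.347 - 0.649x → x_m = 5.2531.
Social marginal cost = private MC − MEB = 4.645 + 1.451x.
Set SMC = demand: 4.645 + 1.451x = 32.347 - 0.649x → x* = 13.1914.
Between x* and x_m the wedge demand − SMC runs linearly from 0 to MEB(x_m), so the loss is a triangle.
DWL = ½ × 7.9383 × 16.6704 = 66.1673.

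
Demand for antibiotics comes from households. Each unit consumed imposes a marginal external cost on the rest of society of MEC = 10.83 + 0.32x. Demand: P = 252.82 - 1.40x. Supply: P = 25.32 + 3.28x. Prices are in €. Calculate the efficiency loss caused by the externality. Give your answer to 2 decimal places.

DWL = €69.62

Market equilibrium (private): 25.32 + 3.28x = 252.82 - 1.40x → x_m = 48.6111.
Social marginal benefit = demand − MEC = 241.99 - 1.72x.
Set SMB = MC: 241.99 - 1.72x = 25.32 + 3.28x → x* = 43.3340.
Between x* and x_m the wedge MC − SMB runs linearly from 0 to MEC(x_m), so the loss is a triangle.
DWL = ½ × 5.2771 × 26.3856 = 69.6197.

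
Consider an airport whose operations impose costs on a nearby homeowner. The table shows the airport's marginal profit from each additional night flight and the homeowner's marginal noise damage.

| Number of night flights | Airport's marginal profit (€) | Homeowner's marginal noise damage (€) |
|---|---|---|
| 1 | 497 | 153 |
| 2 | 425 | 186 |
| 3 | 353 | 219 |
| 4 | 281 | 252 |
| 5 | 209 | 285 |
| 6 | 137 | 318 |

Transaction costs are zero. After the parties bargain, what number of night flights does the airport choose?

Bargaining reaches the level where marginal profit last exceeds marginal noise damage.
That holds through level 4 (281 ≥ 252) but not at 5 (209 < 285).

4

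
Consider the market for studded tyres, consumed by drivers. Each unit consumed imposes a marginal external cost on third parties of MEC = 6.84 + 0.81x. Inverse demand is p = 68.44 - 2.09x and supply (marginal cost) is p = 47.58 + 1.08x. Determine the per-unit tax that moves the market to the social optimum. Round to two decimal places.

Social marginal benefit = demand − MEC = 61.60 - 2.90x.
Set SMB = MC: 61.60 - 2.90x = 47.58 + 1.08x → x* = 3.5226.
The Pigouvian tax equals MEC at x*: 6.84 + 0.81×3.5226 = 9.6933.

tax = 9.69 per unit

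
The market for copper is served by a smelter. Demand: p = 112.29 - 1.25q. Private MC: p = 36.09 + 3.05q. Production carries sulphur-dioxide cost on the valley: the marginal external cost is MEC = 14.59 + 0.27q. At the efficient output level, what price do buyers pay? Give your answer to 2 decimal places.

Social marginal cost = private MC + MEC = 50.68 + 3.32q.
Set SMC = demand: 50.68 + 3.32q = 112.29 - 1.25q → q* = 13.4814.
Consumer price on the demand curve at q*: 112.29 − 1.25×13.4814 = 95.4383.

P = 95.44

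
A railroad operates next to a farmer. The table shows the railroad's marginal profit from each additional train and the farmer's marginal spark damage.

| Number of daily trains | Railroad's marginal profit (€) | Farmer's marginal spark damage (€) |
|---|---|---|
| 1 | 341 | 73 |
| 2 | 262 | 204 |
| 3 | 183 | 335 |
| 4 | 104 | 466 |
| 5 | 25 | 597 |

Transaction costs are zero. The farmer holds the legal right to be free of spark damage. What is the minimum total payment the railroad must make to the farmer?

Efficient level: marginal profit ≥ marginal spark damage through level 2, so k* = 2.
With the farmer holding the right, the railroad must at least compensate total damage at k*: 73 + 204 = 277.

€277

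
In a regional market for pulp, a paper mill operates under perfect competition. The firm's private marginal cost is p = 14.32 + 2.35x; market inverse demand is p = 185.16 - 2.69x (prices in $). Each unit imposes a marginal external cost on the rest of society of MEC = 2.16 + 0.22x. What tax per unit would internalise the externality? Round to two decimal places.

Social marginal cost = private MC + MEC = 16.48 + 2.57x.
Set SMC = demand: 16.48 + 2.57x = 185.16 - 2.69x → x* = 32.0684.
The Pigouvian tax equals MEC at x*: 2.16 + 0.22×32.0684 = 9.2150.

tax = $9.22 per unit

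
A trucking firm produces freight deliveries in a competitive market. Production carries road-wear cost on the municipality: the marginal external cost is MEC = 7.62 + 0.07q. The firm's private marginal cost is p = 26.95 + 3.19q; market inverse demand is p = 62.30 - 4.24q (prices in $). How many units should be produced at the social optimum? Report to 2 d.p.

q* = 3.70

Social marginal cost = private MC + MEC = 34.57 + 3.26q.
Set SMC = demand: 34.57 + 3.26q = 62.30 - 4.24q → q* = 3.6973.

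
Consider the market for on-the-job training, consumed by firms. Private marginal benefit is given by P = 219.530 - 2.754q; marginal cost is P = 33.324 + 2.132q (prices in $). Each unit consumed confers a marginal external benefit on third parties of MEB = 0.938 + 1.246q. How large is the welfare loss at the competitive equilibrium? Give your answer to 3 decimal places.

DWL = $322.089

Market equilibrium (private): 33.324 + 2.132q = 219.530 - 2.754q → q_m = 38.1101.
Social marginal benefit = demand + MEB = 220.468 - 1.508q.
Set SMB = MC: 220.468 - 1.508q = 33.324 + 2.132q → q* = 51.4132.
Height of the DWL triangle at q_m is SMB(q_m) − MC(q_m) = MEB(q_m) = 48.4232.
DWL = ½ × 13.3031 × 48.4232 = 322.0893.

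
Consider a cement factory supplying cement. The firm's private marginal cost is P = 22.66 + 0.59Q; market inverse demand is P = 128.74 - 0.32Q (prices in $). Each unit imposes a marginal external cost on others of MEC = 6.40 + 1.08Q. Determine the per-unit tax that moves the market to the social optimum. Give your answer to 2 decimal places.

tax = $60.50 per unit

Social marginal cost = private MC + MEC = 29.06 + 1.67Q.
Set SMC = demand: 29.06 + 1.67Q = 128.74 - 0.32Q → Q* = 50.0905.
The Pigouvian tax equals MEC at Q*: 6.40 + 1.08×50.0905 = 60.4977.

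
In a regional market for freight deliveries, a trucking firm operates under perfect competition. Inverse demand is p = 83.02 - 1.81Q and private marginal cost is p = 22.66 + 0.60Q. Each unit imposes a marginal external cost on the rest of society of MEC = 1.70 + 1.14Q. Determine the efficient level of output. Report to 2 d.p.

Q* = 16.52

Social marginal cost = private MC + MEC = 24.36 + 1.74Q.
Set SMC = demand: 24.36 + 1.74Q = 83.02 - 1.81Q → Q* = 16.5239.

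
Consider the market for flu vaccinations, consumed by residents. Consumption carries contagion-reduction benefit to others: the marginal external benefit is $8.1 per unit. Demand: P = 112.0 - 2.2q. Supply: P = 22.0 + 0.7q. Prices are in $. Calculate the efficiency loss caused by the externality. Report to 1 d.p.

Market equilibrium (private): 22.0 + 0.7q = 112.0 - 2.2q → q_m = 31.0345.
Social marginal benefit = demand + MEB = 120.1 - 2.2q.
Set SMB = MC: 120.1 - 2.2q = 22.0 + 0.7q → q* = 33.8276.
Between q* and q_m the wedge SMB − MC runs linearly from 0 to MEB(q_m), so the loss is a triangle.
DWL = ½ × 2.7931 × 8.1000 = 11.3121.

DWL = $11.3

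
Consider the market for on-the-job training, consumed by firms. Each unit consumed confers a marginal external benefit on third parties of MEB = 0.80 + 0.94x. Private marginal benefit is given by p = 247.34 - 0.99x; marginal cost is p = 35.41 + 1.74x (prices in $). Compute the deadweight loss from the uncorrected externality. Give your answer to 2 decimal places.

Market equilibrium (private): 35.41 + 1.74x = 247.34 - 0.99x → x_m = 77.6300.
Social marginal benefit = demand + MEB = 248.14 - 0.05x.
Set SMB = MC: 248.14 - 0.05x = 35.41 + 1.74x → x* = 118.8436.
The loss is the area between SMB and MC from x* to x_m; with linear curves that's a triangle of height MEB(x_m).
DWL = ½ × 41.2136 × 73.7722 = 1520.2090.

DWL = $1520.21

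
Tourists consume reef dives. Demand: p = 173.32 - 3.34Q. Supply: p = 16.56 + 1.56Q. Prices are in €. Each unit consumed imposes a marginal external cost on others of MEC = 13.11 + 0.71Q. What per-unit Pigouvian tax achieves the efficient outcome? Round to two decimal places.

tax = €31.29 per unit

Social marginal benefit = demand − MEC = 160.21 - 4.05Q.
Set SMB = MC: 160.21 - 4.05Q = 16.56 + 1.56Q → Q* = 25.6061.
The Pigouvian tax equals MEC at Q*: 13.11 + 0.71×25.6061 = 31.2903.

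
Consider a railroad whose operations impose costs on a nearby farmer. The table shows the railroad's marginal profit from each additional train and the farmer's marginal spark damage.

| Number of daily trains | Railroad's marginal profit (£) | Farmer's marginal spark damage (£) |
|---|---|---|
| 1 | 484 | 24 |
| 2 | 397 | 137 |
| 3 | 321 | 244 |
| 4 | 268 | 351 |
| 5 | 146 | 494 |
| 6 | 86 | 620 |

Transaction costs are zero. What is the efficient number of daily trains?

3

Bargaining reaches the level where marginal profit last exceeds marginal spark damage.
That holds through level 3 (321 ≥ 244) but not at 4 (268 < 351).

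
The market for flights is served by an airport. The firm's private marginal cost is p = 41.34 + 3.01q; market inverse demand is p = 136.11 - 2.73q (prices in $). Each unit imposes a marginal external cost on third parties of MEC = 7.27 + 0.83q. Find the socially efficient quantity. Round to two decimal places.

Social marginal cost = private MC + MEC = 48.61 + 3.84q.
Set SMC = demand: 48.61 + 3.84q = 136.11 - 2.73q → q* = 13.3181.

q* = 13.32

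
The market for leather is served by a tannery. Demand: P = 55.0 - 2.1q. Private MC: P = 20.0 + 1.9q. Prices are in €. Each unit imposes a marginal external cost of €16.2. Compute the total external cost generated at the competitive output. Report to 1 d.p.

Market equilibrium (private): 20.0 + 1.9q = 55.0 - 2.1q → q_m = 8.7500.
Total external cost = MEC × q_m = 16.2 × 8.7500 = 141.7500.

€141.8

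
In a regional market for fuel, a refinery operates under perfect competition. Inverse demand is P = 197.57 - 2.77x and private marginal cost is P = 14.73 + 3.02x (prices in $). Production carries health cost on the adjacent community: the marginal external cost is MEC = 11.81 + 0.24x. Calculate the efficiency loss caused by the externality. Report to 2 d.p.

Market equilibrium (private): 14.73 + 3.02x = 197.57 - 2.77x → x_m = 31.5786.
Social marginal cost = private MC + MEC = 26.54 + 3.26x.
Set SMC = demand: 26.54 + 3.26x = 197.57 - 2.77x → x* = 28.3632.
The welfare-loss triangle has base |x_m − x*| and height MEC(x_m) (the vertical gap between SMC and demand is zero at x* and MEC at x_m).
DWL = ½ × 3.2154 × 19.3889 = 31.1715.

DWL = $31.17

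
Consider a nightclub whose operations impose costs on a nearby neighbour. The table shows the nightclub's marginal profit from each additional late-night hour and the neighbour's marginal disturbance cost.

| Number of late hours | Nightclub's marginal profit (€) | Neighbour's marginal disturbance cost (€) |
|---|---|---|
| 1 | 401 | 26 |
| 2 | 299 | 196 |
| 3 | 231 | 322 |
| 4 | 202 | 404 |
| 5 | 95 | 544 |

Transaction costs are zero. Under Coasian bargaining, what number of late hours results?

2

Bargaining reaches the level where marginal profit last exceeds marginal disturbance cost.
That holds through level 2 (299 ≥ 196) but not at 3 (231 < 322).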